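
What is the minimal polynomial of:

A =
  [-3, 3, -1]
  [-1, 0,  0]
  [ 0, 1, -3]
x^3 + 6*x^2 + 12*x + 8

The characteristic polynomial is χ_A(x) = (x + 2)^3, so the eigenvalues are known. The minimal polynomial is
  m_A(x) = Π_λ (x − λ)^{k_λ}
where k_λ is the size of the *largest* Jordan block for λ (equivalently, the smallest k with (A − λI)^k v = 0 for every generalised eigenvector v of λ).

  λ = -2: largest Jordan block has size 3, contributing (x + 2)^3

So m_A(x) = (x + 2)^3 = x^3 + 6*x^2 + 12*x + 8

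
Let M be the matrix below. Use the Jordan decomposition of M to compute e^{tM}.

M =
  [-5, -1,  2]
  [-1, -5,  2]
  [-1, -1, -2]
e^{tM} =
  [-t*exp(-4*t) + exp(-4*t), -t*exp(-4*t), 2*t*exp(-4*t)]
  [-t*exp(-4*t), -t*exp(-4*t) + exp(-4*t), 2*t*exp(-4*t)]
  [-t*exp(-4*t), -t*exp(-4*t), 2*t*exp(-4*t) + exp(-4*t)]

Strategy: write M = P · J · P⁻¹ where J is a Jordan canonical form, so e^{tM} = P · e^{tJ} · P⁻¹, and e^{tJ} can be computed block-by-block.

M has Jordan form
J =
  [-4,  1,  0]
  [ 0, -4,  0]
  [ 0,  0, -4]
(up to reordering of blocks).

Per-block formulas:
  For a 2×2 Jordan block J_2(-4): exp(t · J_2(-4)) = e^(-4t)·(I + t·N), where N is the 2×2 nilpotent shift.
  For a 1×1 block at λ = -4: exp(t · [-4]) = [e^(-4t)].

After assembling e^{tJ} and conjugating by P, we get:

e^{tM} =
  [-t*exp(-4*t) + exp(-4*t), -t*exp(-4*t), 2*t*exp(-4*t)]
  [-t*exp(-4*t), -t*exp(-4*t) + exp(-4*t), 2*t*exp(-4*t)]
  [-t*exp(-4*t), -t*exp(-4*t), 2*t*exp(-4*t) + exp(-4*t)]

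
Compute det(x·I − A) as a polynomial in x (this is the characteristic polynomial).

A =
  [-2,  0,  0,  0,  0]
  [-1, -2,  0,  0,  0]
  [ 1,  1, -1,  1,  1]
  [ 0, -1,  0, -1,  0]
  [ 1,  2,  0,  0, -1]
x^5 + 7*x^4 + 19*x^3 + 25*x^2 + 16*x + 4

Expanding det(x·I − A) (e.g. by cofactor expansion or by noting that A is similar to its Jordan form J, which has the same characteristic polynomial as A) gives
  χ_A(x) = x^5 + 7*x^4 + 19*x^3 + 25*x^2 + 16*x + 4
which factors as (x + 1)^3*(x + 2)^2. The eigenvalues (with algebraic multiplicities) are λ = -2 with multiplicity 2, λ = -1 with multiplicity 3.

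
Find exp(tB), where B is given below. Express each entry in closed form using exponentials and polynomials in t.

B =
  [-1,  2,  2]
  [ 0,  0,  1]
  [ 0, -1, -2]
e^{tB} =
  [exp(-t), 2*t*exp(-t), 2*t*exp(-t)]
  [0, t*exp(-t) + exp(-t), t*exp(-t)]
  [0, -t*exp(-t), -t*exp(-t) + exp(-t)]

Strategy: write B = P · J · P⁻¹ where J is a Jordan canonical form, so e^{tB} = P · e^{tJ} · P⁻¹, and e^{tJ} can be computed block-by-block.

B has Jordan form
J =
  [-1,  1,  0]
  [ 0, -1,  0]
  [ 0,  0, -1]
(up to reordering of blocks).

Per-block formulas:
  For a 2×2 Jordan block J_2(-1): exp(t · J_2(-1)) = e^(-1t)·(I + t·N), where N is the 2×2 nilpotent shift.
  For a 1×1 block at λ = -1: exp(t · [-1]) = [e^(-1t)].

After assembling e^{tJ} and conjugating by P, we get:

e^{tB} =
  [exp(-t), 2*t*exp(-t), 2*t*exp(-t)]
  [0, t*exp(-t) + exp(-t), t*exp(-t)]
  [0, -t*exp(-t), -t*exp(-t) + exp(-t)]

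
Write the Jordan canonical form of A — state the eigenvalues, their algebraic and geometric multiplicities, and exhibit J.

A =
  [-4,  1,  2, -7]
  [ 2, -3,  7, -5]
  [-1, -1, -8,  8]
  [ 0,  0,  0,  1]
J_3(-5) ⊕ J_1(1)

The characteristic polynomial is
  det(x·I − A) = x^4 + 14*x^3 + 60*x^2 + 50*x - 125 = (x - 1)*(x + 5)^3

Eigenvalues and multiplicities (the geometric multiplicity of λ is n − rank(A − λI), which equals the number of Jordan blocks for λ):
  λ = -5: algebraic multiplicity = 3, geometric multiplicity = 1
  λ = 1: algebraic multiplicity = 1, geometric multiplicity = 1

Determining the block sizes for each eigenvalue:
  λ = -5: one block (gm = 1), so the single block has size am = 3 → block sizes [3]
  λ = 1: one block (gm = 1), so the single block has size am = 1 → block sizes [1]

Assembling the blocks gives a Jordan form
J =
  [-5,  1,  0, 0]
  [ 0, -5,  1, 0]
  [ 0,  0, -5, 0]
  [ 0,  0,  0, 1]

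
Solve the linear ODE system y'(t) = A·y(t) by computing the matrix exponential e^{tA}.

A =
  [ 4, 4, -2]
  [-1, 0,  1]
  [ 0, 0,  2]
e^{tA} =
  [2*t*exp(2*t) + exp(2*t), 4*t*exp(2*t), -2*t*exp(2*t)]
  [-t*exp(2*t), -2*t*exp(2*t) + exp(2*t), t*exp(2*t)]
  [0, 0, exp(2*t)]

Strategy: write A = P · J · P⁻¹ where J is a Jordan canonical form, so e^{tA} = P · e^{tJ} · P⁻¹, and e^{tJ} can be computed block-by-block.

A has Jordan form
J =
  [2, 1, 0]
  [0, 2, 0]
  [0, 0, 2]
(up to reordering of blocks).

Per-block formulas:
  For a 1×1 block at λ = 2: exp(t · [2]) = [e^(2t)].
  For a 2×2 Jordan block J_2(2): exp(t · J_2(2)) = e^(2t)·(I + t·N), where N is the 2×2 nilpotent shift.

After assembling e^{tJ} and conjugating by P, we get:

e^{tA} =
  [2*t*exp(2*t) + exp(2*t), 4*t*exp(2*t), -2*t*exp(2*t)]
  [-t*exp(2*t), -2*t*exp(2*t) + exp(2*t), t*exp(2*t)]
  [0, 0, exp(2*t)]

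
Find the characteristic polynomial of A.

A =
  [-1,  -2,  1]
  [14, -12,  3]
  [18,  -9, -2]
x^3 + 15*x^2 + 75*x + 125

Expanding det(x·I − A) (e.g. by cofactor expansion or by noting that A is similar to its Jordan form J, which has the same characteristic polynomial as A) gives
  χ_A(x) = x^3 + 15*x^2 + 75*x + 125
which factors as (x + 5)^3. The eigenvalues (with algebraic multiplicities) are λ = -5 with multiplicity 3.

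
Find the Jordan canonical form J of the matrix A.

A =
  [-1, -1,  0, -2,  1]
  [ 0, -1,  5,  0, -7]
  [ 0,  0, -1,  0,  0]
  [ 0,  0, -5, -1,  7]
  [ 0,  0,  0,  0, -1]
J_3(-1) ⊕ J_1(-1) ⊕ J_1(-1)

The characteristic polynomial is
  det(x·I − A) = x^5 + 5*x^4 + 10*x^3 + 10*x^2 + 5*x + 1 = (x + 1)^5

Eigenvalues and multiplicities (the geometric multiplicity of λ is n − rank(A − λI), which equals the number of Jordan blocks for λ):
  λ = -1: algebraic multiplicity = 5, geometric multiplicity = 3

Determining the block sizes for each eigenvalue:
  λ = -1: with am = 5 and gm = 3, the partition is not yet determined (e.g. several partitions of 5 into 3 parts exist). Let N = A − (-1)·I. Computing rank(N^1) = 2, rank(N^2) = 1, rank(N^3) = 0; the number of blocks of size ≥ j is rank(N^{j−1}) − rank(N^j), giving [3, 1, 1]. So we have 1 block(s) of size 3, 2 block(s) of size 1 → block sizes [3, 1, 1]

Assembling the blocks gives a Jordan form
J =
  [-1,  1,  0,  0,  0]
  [ 0, -1,  1,  0,  0]
  [ 0,  0, -1,  0,  0]
  [ 0,  0,  0, -1,  0]
  [ 0,  0,  0,  0, -1]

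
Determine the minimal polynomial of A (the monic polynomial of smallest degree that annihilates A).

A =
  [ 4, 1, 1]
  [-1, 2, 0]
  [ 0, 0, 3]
x^3 - 9*x^2 + 27*x - 27

The characteristic polynomial is χ_A(x) = (x - 3)^3, so the eigenvalues are known. The minimal polynomial is
  m_A(x) = Π_λ (x − λ)^{k_λ}
where k_λ is the size of the *largest* Jordan block for λ (equivalently, the smallest k with (A − λI)^k v = 0 for every generalised eigenvector v of λ).

  λ = 3: largest Jordan block has size 3, contributing (x − 3)^3

So m_A(x) = (x - 3)^3 = x^3 - 9*x^2 + 27*x - 27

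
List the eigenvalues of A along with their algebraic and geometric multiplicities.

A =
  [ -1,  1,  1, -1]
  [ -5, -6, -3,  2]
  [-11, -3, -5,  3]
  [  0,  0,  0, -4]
λ = -4: alg = 4, geom = 2

Step 1 — factor the characteristic polynomial to read off the algebraic multiplicities:
  χ_A(x) = (x + 4)^4

Step 2 — compute geometric multiplicities via the rank-nullity identity g(λ) = n − rank(A − λI):
  rank(A − (-4)·I) = 2, so dim ker(A − (-4)·I) = n − 2 = 2

Summary:
  λ = -4: algebraic multiplicity = 4, geometric multiplicity = 2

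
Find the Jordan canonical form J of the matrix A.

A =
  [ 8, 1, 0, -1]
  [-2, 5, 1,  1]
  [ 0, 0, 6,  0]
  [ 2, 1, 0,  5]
J_3(6) ⊕ J_1(6)

The characteristic polynomial is
  det(x·I − A) = x^4 - 24*x^3 + 216*x^2 - 864*x + 1296 = (x - 6)^4

Eigenvalues and multiplicities (the geometric multiplicity of λ is n − rank(A − λI), which equals the number of Jordan blocks for λ):
  λ = 6: algebraic multiplicity = 4, geometric multiplicity = 2

Determining the block sizes for each eigenvalue:
  λ = 6: with am = 4 and gm = 2, the partition is not yet determined (e.g. several partitions of 4 into 2 parts exist). Let N = A − (6)·I. Computing rank(N^1) = 2, rank(N^2) = 1, rank(N^3) = 0; the number of blocks of size ≥ j is rank(N^{j−1}) − rank(N^j), giving [2, 1, 1]. So we have 1 block(s) of size 3, 1 block(s) of size 1 → block sizes [3, 1]

Assembling the blocks gives a Jordan form
J =
  [6, 1, 0, 0]
  [0, 6, 1, 0]
  [0, 0, 6, 0]
  [0, 0, 0, 6]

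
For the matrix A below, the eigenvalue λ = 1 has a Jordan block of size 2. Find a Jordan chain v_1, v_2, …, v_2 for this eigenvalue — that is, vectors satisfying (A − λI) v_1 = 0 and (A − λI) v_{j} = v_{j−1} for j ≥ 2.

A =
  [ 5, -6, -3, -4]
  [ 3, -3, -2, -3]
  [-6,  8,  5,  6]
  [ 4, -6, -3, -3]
A Jordan chain for λ = 1 of length 2:
v_1 = (4, 3, -6, 4)ᵀ
v_2 = (1, 0, 0, 0)ᵀ

Let N = A − (1)·I. We want v_2 with N^2 v_2 = 0 but N^1 v_2 ≠ 0; then v_{j-1} := N · v_j for j = 2, …, 2.

Pick v_2 = (1, 0, 0, 0)ᵀ.
Then v_1 = N · v_2 = (4, 3, -6, 4)ᵀ.

Sanity check: (A − (1)·I) v_1 = (0, 0, 0, 0)ᵀ = 0. ✓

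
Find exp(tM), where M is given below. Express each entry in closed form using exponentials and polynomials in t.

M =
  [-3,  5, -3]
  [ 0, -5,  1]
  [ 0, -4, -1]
e^{tM} =
  [exp(-3*t), t^2*exp(-3*t) + 5*t*exp(-3*t), -t^2*exp(-3*t)/2 - 3*t*exp(-3*t)]
  [0, -2*t*exp(-3*t) + exp(-3*t), t*exp(-3*t)]
  [0, -4*t*exp(-3*t), 2*t*exp(-3*t) + exp(-3*t)]

Strategy: write M = P · J · P⁻¹ where J is a Jordan canonical form, so e^{tM} = P · e^{tJ} · P⁻¹, and e^{tJ} can be computed block-by-block.

M has Jordan form
J =
  [-3,  1,  0]
  [ 0, -3,  1]
  [ 0,  0, -3]
(up to reordering of blocks).

Per-block formulas:
  For a 3×3 Jordan block J_3(-3): exp(t · J_3(-3)) = e^(-3t)·(I + t·N + (t^2/2)·N^2), where N is the 3×3 nilpotent shift.

After assembling e^{tJ} and conjugating by P, we get:

e^{tM} =
  [exp(-3*t), t^2*exp(-3*t) + 5*t*exp(-3*t), -t^2*exp(-3*t)/2 - 3*t*exp(-3*t)]
  [0, -2*t*exp(-3*t) + exp(-3*t), t*exp(-3*t)]
  [0, -4*t*exp(-3*t), 2*t*exp(-3*t) + exp(-3*t)]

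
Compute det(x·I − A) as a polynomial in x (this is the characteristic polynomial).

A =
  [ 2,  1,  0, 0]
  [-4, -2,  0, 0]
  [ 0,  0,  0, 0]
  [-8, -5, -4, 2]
x^4 - 2*x^3

Expanding det(x·I − A) (e.g. by cofactor expansion or by noting that A is similar to its Jordan form J, which has the same characteristic polynomial as A) gives
  χ_A(x) = x^4 - 2*x^3
which factors as x^3*(x - 2). The eigenvalues (with algebraic multiplicities) are λ = 0 with multiplicity 3, λ = 2 with multiplicity 1.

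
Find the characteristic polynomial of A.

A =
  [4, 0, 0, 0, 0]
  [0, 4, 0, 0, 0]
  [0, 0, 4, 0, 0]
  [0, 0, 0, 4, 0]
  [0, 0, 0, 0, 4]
x^5 - 20*x^4 + 160*x^3 - 640*x^2 + 1280*x - 1024

Expanding det(x·I − A) (e.g. by cofactor expansion or by noting that A is similar to its Jordan form J, which has the same characteristic polynomial as A) gives
  χ_A(x) = x^5 - 20*x^4 + 160*x^3 - 640*x^2 + 1280*x - 1024
which factors as (x - 4)^5. The eigenvalues (with algebraic multiplicities) are λ = 4 with multiplicity 5.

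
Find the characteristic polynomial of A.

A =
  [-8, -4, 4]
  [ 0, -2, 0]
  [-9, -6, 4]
x^3 + 6*x^2 + 12*x + 8

Expanding det(x·I − A) (e.g. by cofactor expansion or by noting that A is similar to its Jordan form J, which has the same characteristic polynomial as A) gives
  χ_A(x) = x^3 + 6*x^2 + 12*x + 8
which factors as (x + 2)^3. The eigenvalues (with algebraic multiplicities) are λ = -2 with multiplicity 3.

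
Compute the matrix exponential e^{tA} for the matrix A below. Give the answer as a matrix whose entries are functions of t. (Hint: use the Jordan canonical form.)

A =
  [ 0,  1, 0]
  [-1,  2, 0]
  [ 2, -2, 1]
e^{tA} =
  [-t*exp(t) + exp(t), t*exp(t), 0]
  [-t*exp(t), t*exp(t) + exp(t), 0]
  [2*t*exp(t), -2*t*exp(t), exp(t)]

Strategy: write A = P · J · P⁻¹ where J is a Jordan canonical form, so e^{tA} = P · e^{tJ} · P⁻¹, and e^{tJ} can be computed block-by-block.

A has Jordan form
J =
  [1, 1, 0]
  [0, 1, 0]
  [0, 0, 1]
(up to reordering of blocks).

Per-block formulas:
  For a 1×1 block at λ = 1: exp(t · [1]) = [e^(1t)].
  For a 2×2 Jordan block J_2(1): exp(t · J_2(1)) = e^(1t)·(I + t·N), where N is the 2×2 nilpotent shift.

After assembling e^{tJ} and conjugating by P, we get:

e^{tA} =
  [-t*exp(t) + exp(t), t*exp(t), 0]
  [-t*exp(t), t*exp(t) + exp(t), 0]
  [2*t*exp(t), -2*t*exp(t), exp(t)]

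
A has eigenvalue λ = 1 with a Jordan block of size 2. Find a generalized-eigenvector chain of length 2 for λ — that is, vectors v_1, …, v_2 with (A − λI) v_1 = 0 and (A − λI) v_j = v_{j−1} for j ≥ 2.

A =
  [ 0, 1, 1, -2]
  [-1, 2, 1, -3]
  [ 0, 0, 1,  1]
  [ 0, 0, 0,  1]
A Jordan chain for λ = 1 of length 2:
v_1 = (-1, -1, 0, 0)ᵀ
v_2 = (1, 0, 0, 0)ᵀ

Let N = A − (1)·I. We want v_2 with N^2 v_2 = 0 but N^1 v_2 ≠ 0; then v_{j-1} := N · v_j for j = 2, …, 2.

Pick v_2 = (1, 0, 0, 0)ᵀ.
Then v_1 = N · v_2 = (-1, -1, 0, 0)ᵀ.

Sanity check: (A − (1)·I) v_1 = (0, 0, 0, 0)ᵀ = 0. ✓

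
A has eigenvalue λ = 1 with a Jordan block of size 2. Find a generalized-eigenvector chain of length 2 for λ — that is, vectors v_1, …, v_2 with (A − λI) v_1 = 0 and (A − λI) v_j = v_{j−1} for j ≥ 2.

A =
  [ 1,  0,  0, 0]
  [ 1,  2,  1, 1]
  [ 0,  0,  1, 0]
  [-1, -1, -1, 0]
A Jordan chain for λ = 1 of length 2:
v_1 = (0, 1, 0, -1)ᵀ
v_2 = (1, 0, 0, 0)ᵀ

Let N = A − (1)·I. We want v_2 with N^2 v_2 = 0 but N^1 v_2 ≠ 0; then v_{j-1} := N · v_j for j = 2, …, 2.

Pick v_2 = (1, 0, 0, 0)ᵀ.
Then v_1 = N · v_2 = (0, 1, 0, -1)ᵀ.

Sanity check: (A − (1)·I) v_1 = (0, 0, 0, 0)ᵀ = 0. ✓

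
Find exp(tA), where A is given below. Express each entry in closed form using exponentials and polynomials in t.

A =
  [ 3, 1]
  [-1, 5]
e^{tA} =
  [-t*exp(4*t) + exp(4*t), t*exp(4*t)]
  [-t*exp(4*t), t*exp(4*t) + exp(4*t)]

Strategy: write A = P · J · P⁻¹ where J is a Jordan canonical form, so e^{tA} = P · e^{tJ} · P⁻¹, and e^{tJ} can be computed block-by-block.

A has Jordan form
J =
  [4, 1]
  [0, 4]
(up to reordering of blocks).

Per-block formulas:
  For a 2×2 Jordan block J_2(4): exp(t · J_2(4)) = e^(4t)·(I + t·N), where N is the 2×2 nilpotent shift.

After assembling e^{tJ} and conjugating by P, we get:

e^{tA} =
  [-t*exp(4*t) + exp(4*t), t*exp(4*t)]
  [-t*exp(4*t), t*exp(4*t) + exp(4*t)]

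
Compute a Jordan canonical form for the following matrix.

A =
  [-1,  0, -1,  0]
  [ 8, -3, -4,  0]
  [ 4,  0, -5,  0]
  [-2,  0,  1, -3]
J_2(-3) ⊕ J_1(-3) ⊕ J_1(-3)

The characteristic polynomial is
  det(x·I − A) = x^4 + 12*x^3 + 54*x^2 + 108*x + 81 = (x + 3)^4

Eigenvalues and multiplicities (the geometric multiplicity of λ is n − rank(A − λI), which equals the number of Jordan blocks for λ):
  λ = -3: algebraic multiplicity = 4, geometric multiplicity = 3

Determining the block sizes for each eigenvalue:
  λ = -3: 3 blocks summing to 4 forces exactly one block of size 2 and the rest size 1 → block sizes [2, 1, 1]

Assembling the blocks gives a Jordan form
J =
  [-3,  1,  0,  0]
  [ 0, -3,  0,  0]
  [ 0,  0, -3,  0]
  [ 0,  0,  0, -3]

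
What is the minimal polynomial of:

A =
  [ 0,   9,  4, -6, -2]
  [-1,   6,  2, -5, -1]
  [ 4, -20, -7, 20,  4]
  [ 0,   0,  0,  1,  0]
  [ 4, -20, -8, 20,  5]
x^3 - 3*x^2 + 3*x - 1

The characteristic polynomial is χ_A(x) = (x - 1)^5, so the eigenvalues are known. The minimal polynomial is
  m_A(x) = Π_λ (x − λ)^{k_λ}
where k_λ is the size of the *largest* Jordan block for λ (equivalently, the smallest k with (A − λI)^k v = 0 for every generalised eigenvector v of λ).

  λ = 1: largest Jordan block has size 3, contributing (x − 1)^3

So m_A(x) = (x - 1)^3 = x^3 - 3*x^2 + 3*x - 1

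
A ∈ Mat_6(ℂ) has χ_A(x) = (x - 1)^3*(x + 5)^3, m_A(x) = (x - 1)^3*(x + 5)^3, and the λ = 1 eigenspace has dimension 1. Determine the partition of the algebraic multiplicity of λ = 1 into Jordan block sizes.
Block sizes for λ = 1: [3]

Step 1 — from the characteristic polynomial, algebraic multiplicity of λ = 1 is 3. From dim ker(A − (1)·I) = 1, there are exactly 1 Jordan blocks for λ = 1.
Step 2 — from the minimal polynomial, the factor (x − 1)^3 tells us the largest block for λ = 1 has size 3.
Step 3 — with total size 3, 1 blocks, and largest block 3, the block sizes (in nonincreasing order) are [3].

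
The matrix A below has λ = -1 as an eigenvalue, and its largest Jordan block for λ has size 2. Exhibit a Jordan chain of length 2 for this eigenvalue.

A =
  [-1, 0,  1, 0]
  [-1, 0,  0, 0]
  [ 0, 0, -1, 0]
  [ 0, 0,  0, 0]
A Jordan chain for λ = -1 of length 2:
v_1 = (-1, -1, 0, 0)ᵀ
v_2 = (1, 0, -1, 0)ᵀ

Let N = A − (-1)·I. We want v_2 with N^2 v_2 = 0 but N^1 v_2 ≠ 0; then v_{j-1} := N · v_j for j = 2, …, 2.

Pick v_2 = (1, 0, -1, 0)ᵀ.
Then v_1 = N · v_2 = (-1, -1, 0, 0)ᵀ.

Sanity check: (A − (-1)·I) v_1 = (0, 0, 0, 0)ᵀ = 0. ✓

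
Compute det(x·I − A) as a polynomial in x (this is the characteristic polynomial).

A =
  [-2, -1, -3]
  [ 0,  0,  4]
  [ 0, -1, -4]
x^3 + 6*x^2 + 12*x + 8

Expanding det(x·I − A) (e.g. by cofactor expansion or by noting that A is similar to its Jordan form J, which has the same characteristic polynomial as A) gives
  χ_A(x) = x^3 + 6*x^2 + 12*x + 8
which factors as (x + 2)^3. The eigenvalues (with algebraic multiplicities) are λ = -2 with multiplicity 3.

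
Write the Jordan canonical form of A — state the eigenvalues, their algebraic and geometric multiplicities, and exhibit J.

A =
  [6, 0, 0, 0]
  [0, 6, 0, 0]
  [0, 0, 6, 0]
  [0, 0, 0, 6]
J_1(6) ⊕ J_1(6) ⊕ J_1(6) ⊕ J_1(6)

The characteristic polynomial is
  det(x·I − A) = x^4 - 24*x^3 + 216*x^2 - 864*x + 1296 = (x - 6)^4

Eigenvalues and multiplicities (the geometric multiplicity of λ is n − rank(A − λI), which equals the number of Jordan blocks for λ):
  λ = 6: algebraic multiplicity = 4, geometric multiplicity = 4

Determining the block sizes for each eigenvalue:
  λ = 6: gm = am = 4, so every block has size 1 → block sizes [1, 1, 1, 1]

Assembling the blocks gives a Jordan form
J =
  [6, 0, 0, 0]
  [0, 6, 0, 0]
  [0, 0, 6, 0]
  [0, 0, 0, 6]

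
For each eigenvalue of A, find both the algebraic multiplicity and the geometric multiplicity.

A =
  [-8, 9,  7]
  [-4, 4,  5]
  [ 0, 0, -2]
λ = -2: alg = 3, geom = 1

Step 1 — factor the characteristic polynomial to read off the algebraic multiplicities:
  χ_A(x) = (x + 2)^3

Step 2 — compute geometric multiplicities via the rank-nullity identity g(λ) = n − rank(A − λI):
  rank(A − (-2)·I) = 2, so dim ker(A − (-2)·I) = n − 2 = 1

Summary:
  λ = -2: algebraic multiplicity = 3, geometric multiplicity = 1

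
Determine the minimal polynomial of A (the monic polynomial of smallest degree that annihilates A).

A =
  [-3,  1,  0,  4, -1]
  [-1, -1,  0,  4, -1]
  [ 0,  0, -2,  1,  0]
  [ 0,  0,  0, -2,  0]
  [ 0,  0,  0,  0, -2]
x^2 + 4*x + 4

The characteristic polynomial is χ_A(x) = (x + 2)^5, so the eigenvalues are known. The minimal polynomial is
  m_A(x) = Π_λ (x − λ)^{k_λ}
where k_λ is the size of the *largest* Jordan block for λ (equivalently, the smallest k with (A − λI)^k v = 0 for every generalised eigenvector v of λ).

  λ = -2: largest Jordan block has size 2, contributing (x + 2)^2

So m_A(x) = (x + 2)^2 = x^2 + 4*x + 4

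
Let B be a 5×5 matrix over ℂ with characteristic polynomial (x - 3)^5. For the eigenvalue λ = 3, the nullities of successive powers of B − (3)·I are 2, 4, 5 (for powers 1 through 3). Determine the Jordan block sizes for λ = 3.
Block sizes for λ = 3: [3, 2]

From the dimensions of kernels of powers, the number of Jordan blocks of size at least j is d_j − d_{j−1} where d_j = dim ker(N^j) (with d_0 = 0). Computing the differences gives [2, 2, 1].
The number of blocks of size exactly k is (#blocks of size ≥ k) − (#blocks of size ≥ k + 1), so the partition is: 1 block(s) of size 2, 1 block(s) of size 3.
In nonincreasing order the block sizes are [3, 2].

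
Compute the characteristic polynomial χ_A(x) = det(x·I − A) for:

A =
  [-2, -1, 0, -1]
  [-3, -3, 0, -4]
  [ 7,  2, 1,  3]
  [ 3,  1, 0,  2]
x^4 + 2*x^3 - 3*x^2 - 4*x + 4

Expanding det(x·I − A) (e.g. by cofactor expansion or by noting that A is similar to its Jordan form J, which has the same characteristic polynomial as A) gives
  χ_A(x) = x^4 + 2*x^3 - 3*x^2 - 4*x + 4
which factors as (x - 1)^2*(x + 2)^2. The eigenvalues (with algebraic multiplicities) are λ = -2 with multiplicity 2, λ = 1 with multiplicity 2.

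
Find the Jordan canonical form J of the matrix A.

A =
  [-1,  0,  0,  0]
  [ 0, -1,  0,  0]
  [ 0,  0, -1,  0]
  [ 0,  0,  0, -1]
J_1(-1) ⊕ J_1(-1) ⊕ J_1(-1) ⊕ J_1(-1)

The characteristic polynomial is
  det(x·I − A) = x^4 + 4*x^3 + 6*x^2 + 4*x + 1 = (x + 1)^4

Eigenvalues and multiplicities (the geometric multiplicity of λ is n − rank(A − λI), which equals the number of Jordan blocks for λ):
  λ = -1: algebraic multiplicity = 4, geometric multiplicity = 4

Determining the block sizes for each eigenvalue:
  λ = -1: gm = am = 4, so every block has size 1 → block sizes [1, 1, 1, 1]

Assembling the blocks gives a Jordan form
J =
  [-1,  0,  0,  0]
  [ 0, -1,  0,  0]
  [ 0,  0, -1,  0]
  [ 0,  0,  0, -1]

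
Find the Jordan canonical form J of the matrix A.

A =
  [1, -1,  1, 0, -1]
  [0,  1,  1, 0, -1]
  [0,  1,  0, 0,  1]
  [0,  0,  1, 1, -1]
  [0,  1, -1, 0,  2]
J_3(1) ⊕ J_1(1) ⊕ J_1(1)

The characteristic polynomial is
  det(x·I − A) = x^5 - 5*x^4 + 10*x^3 - 10*x^2 + 5*x - 1 = (x - 1)^5

Eigenvalues and multiplicities (the geometric multiplicity of λ is n − rank(A − λI), which equals the number of Jordan blocks for λ):
  λ = 1: algebraic multiplicity = 5, geometric multiplicity = 3

Determining the block sizes for each eigenvalue:
  λ = 1: with am = 5 and gm = 3, the partition is not yet determined (e.g. several partitions of 5 into 3 parts exist). Let N = A − (1)·I. Computing rank(N^1) = 2, rank(N^2) = 1, rank(N^3) = 0; the number of blocks of size ≥ j is rank(N^{j−1}) − rank(N^j), giving [3, 1, 1]. So we have 1 block(s) of size 3, 2 block(s) of size 1 → block sizes [3, 1, 1]

Assembling the blocks gives a Jordan form
J =
  [1, 1, 0, 0, 0]
  [0, 1, 1, 0, 0]
  [0, 0, 1, 0, 0]
  [0, 0, 0, 1, 0]
  [0, 0, 0, 0, 1]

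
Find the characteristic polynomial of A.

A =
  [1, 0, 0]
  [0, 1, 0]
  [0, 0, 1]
x^3 - 3*x^2 + 3*x - 1

Expanding det(x·I − A) (e.g. by cofactor expansion or by noting that A is similar to its Jordan form J, which has the same characteristic polynomial as A) gives
  χ_A(x) = x^3 - 3*x^2 + 3*x - 1
which factors as (x - 1)^3. The eigenvalues (with algebraic multiplicities) are λ = 1 with multiplicity 3.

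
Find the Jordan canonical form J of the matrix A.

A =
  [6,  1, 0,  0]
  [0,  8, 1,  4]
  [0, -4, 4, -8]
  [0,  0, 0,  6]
J_3(6) ⊕ J_1(6)

The characteristic polynomial is
  det(x·I − A) = x^4 - 24*x^3 + 216*x^2 - 864*x + 1296 = (x - 6)^4

Eigenvalues and multiplicities (the geometric multiplicity of λ is n − rank(A − λI), which equals the number of Jordan blocks for λ):
  λ = 6: algebraic multiplicity = 4, geometric multiplicity = 2

Determining the block sizes for each eigenvalue:
  λ = 6: with am = 4 and gm = 2, the partition is not yet determined (e.g. several partitions of 4 into 2 parts exist). Let N = A − (6)·I. Computing rank(N^1) = 2, rank(N^2) = 1, rank(N^3) = 0; the number of blocks of size ≥ j is rank(N^{j−1}) − rank(N^j), giving [2, 1, 1]. So we have 1 block(s) of size 3, 1 block(s) of size 1 → block sizes [3, 1]

Assembling the blocks gives a Jordan form
J =
  [6, 1, 0, 0]
  [0, 6, 1, 0]
  [0, 0, 6, 0]
  [0, 0, 0, 6]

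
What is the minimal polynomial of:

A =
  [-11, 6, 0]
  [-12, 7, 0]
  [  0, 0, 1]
x^2 + 4*x - 5

The characteristic polynomial is χ_A(x) = (x - 1)^2*(x + 5), so the eigenvalues are known. The minimal polynomial is
  m_A(x) = Π_λ (x − λ)^{k_λ}
where k_λ is the size of the *largest* Jordan block for λ (equivalently, the smallest k with (A − λI)^k v = 0 for every generalised eigenvector v of λ).

  λ = -5: largest Jordan block has size 1, contributing (x + 5)
  λ = 1: largest Jordan block has size 1, contributing (x − 1)

So m_A(x) = (x - 1)*(x + 5) = x^2 + 4*x - 5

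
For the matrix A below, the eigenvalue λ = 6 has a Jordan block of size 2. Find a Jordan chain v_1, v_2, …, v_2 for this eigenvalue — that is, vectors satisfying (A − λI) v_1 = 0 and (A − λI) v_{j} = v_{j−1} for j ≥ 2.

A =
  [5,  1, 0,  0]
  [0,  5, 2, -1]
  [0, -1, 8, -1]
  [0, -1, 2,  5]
A Jordan chain for λ = 6 of length 2:
v_1 = (-1, -1, -1, -1)ᵀ
v_2 = (2, 1, 0, 0)ᵀ

Let N = A − (6)·I. We want v_2 with N^2 v_2 = 0 but N^1 v_2 ≠ 0; then v_{j-1} := N · v_j for j = 2, …, 2.

Pick v_2 = (2, 1, 0, 0)ᵀ.
Then v_1 = N · v_2 = (-1, -1, -1, -1)ᵀ.

Sanity check: (A − (6)·I) v_1 = (0, 0, 0, 0)ᵀ = 0. ✓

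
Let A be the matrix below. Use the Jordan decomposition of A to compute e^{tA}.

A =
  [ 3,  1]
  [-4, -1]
e^{tA} =
  [2*t*exp(t) + exp(t), t*exp(t)]
  [-4*t*exp(t), -2*t*exp(t) + exp(t)]

Strategy: write A = P · J · P⁻¹ where J is a Jordan canonical form, so e^{tA} = P · e^{tJ} · P⁻¹, and e^{tJ} can be computed block-by-block.

A has Jordan form
J =
  [1, 1]
  [0, 1]
(up to reordering of blocks).

Per-block formulas:
  For a 2×2 Jordan block J_2(1): exp(t · J_2(1)) = e^(1t)·(I + t·N), where N is the 2×2 nilpotent shift.

After assembling e^{tJ} and conjugating by P, we get:

e^{tA} =
  [2*t*exp(t) + exp(t), t*exp(t)]
  [-4*t*exp(t), -2*t*exp(t) + exp(t)]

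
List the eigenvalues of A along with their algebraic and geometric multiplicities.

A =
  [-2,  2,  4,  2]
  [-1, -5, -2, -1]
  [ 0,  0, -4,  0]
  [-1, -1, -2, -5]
λ = -4: alg = 4, geom = 3

Step 1 — factor the characteristic polynomial to read off the algebraic multiplicities:
  χ_A(x) = (x + 4)^4

Step 2 — compute geometric multiplicities via the rank-nullity identity g(λ) = n − rank(A − λI):
  rank(A − (-4)·I) = 1, so dim ker(A − (-4)·I) = n − 1 = 3

Summary:
  λ = -4: algebraic multiplicity = 4, geometric multiplicity = 3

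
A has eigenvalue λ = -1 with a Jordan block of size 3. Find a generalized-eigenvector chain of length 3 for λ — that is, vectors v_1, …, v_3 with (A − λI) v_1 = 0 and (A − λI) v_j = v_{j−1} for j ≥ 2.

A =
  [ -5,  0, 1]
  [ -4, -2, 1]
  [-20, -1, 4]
A Jordan chain for λ = -1 of length 3:
v_1 = (-4, 0, -16)ᵀ
v_2 = (-4, -4, -20)ᵀ
v_3 = (1, 0, 0)ᵀ

Let N = A − (-1)·I. We want v_3 with N^3 v_3 = 0 but N^2 v_3 ≠ 0; then v_{j-1} := N · v_j for j = 3, …, 2.

Pick v_3 = (1, 0, 0)ᵀ.
Then v_2 = N · v_3 = (-4, -4, -20)ᵀ.
Then v_1 = N · v_2 = (-4, 0, -16)ᵀ.

Sanity check: (A − (-1)·I) v_1 = (0, 0, 0)ᵀ = 0. ✓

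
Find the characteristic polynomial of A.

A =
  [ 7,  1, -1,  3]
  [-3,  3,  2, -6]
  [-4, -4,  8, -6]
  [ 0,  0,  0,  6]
x^4 - 24*x^3 + 216*x^2 - 864*x + 1296

Expanding det(x·I − A) (e.g. by cofactor expansion or by noting that A is similar to its Jordan form J, which has the same characteristic polynomial as A) gives
  χ_A(x) = x^4 - 24*x^3 + 216*x^2 - 864*x + 1296
which factors as (x - 6)^4. The eigenvalues (with algebraic multiplicities) are λ = 6 with multiplicity 4.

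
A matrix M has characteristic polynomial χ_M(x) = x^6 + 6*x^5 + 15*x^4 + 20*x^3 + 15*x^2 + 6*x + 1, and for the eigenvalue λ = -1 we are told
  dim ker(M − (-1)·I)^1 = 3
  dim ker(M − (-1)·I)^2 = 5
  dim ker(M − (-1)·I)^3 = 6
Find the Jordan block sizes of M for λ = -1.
Block sizes for λ = -1: [3, 2, 1]

From the dimensions of kernels of powers, the number of Jordan blocks of size at least j is d_j − d_{j−1} where d_j = dim ker(N^j) (with d_0 = 0). Computing the differences gives [3, 2, 1].
The number of blocks of size exactly k is (#blocks of size ≥ k) − (#blocks of size ≥ k + 1), so the partition is: 1 block(s) of size 1, 1 block(s) of size 2, 1 block(s) of size 3.
In nonincreasing order the block sizes are [3, 2, 1].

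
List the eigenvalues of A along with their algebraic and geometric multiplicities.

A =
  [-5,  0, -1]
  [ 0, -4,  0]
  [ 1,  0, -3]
λ = -4: alg = 3, geom = 2

Step 1 — factor the characteristic polynomial to read off the algebraic multiplicities:
  χ_A(x) = (x + 4)^3

Step 2 — compute geometric multiplicities via the rank-nullity identity g(λ) = n − rank(A − λI):
  rank(A − (-4)·I) = 1, so dim ker(A − (-4)·I) = n − 1 = 2

Summary:
  λ = -4: algebraic multiplicity = 3, geometric multiplicity = 2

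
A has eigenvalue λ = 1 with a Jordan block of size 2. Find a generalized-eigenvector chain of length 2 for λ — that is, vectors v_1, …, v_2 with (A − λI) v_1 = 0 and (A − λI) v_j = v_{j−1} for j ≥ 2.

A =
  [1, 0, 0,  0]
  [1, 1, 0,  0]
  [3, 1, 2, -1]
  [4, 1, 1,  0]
A Jordan chain for λ = 1 of length 2:
v_1 = (0, 1, 3, 4)ᵀ
v_2 = (1, 0, 0, 0)ᵀ

Let N = A − (1)·I. We want v_2 with N^2 v_2 = 0 but N^1 v_2 ≠ 0; then v_{j-1} := N · v_j for j = 2, …, 2.

Pick v_2 = (1, 0, 0, 0)ᵀ.
Then v_1 = N · v_2 = (0, 1, 3, 4)ᵀ.

Sanity check: (A − (1)·I) v_1 = (0, 0, 0, 0)ᵀ = 0. ✓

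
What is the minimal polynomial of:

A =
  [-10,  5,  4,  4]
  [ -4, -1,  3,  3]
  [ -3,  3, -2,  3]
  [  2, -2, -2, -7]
x^3 + 15*x^2 + 75*x + 125

The characteristic polynomial is χ_A(x) = (x + 5)^4, so the eigenvalues are known. The minimal polynomial is
  m_A(x) = Π_λ (x − λ)^{k_λ}
where k_λ is the size of the *largest* Jordan block for λ (equivalently, the smallest k with (A − λI)^k v = 0 for every generalised eigenvector v of λ).

  λ = -5: largest Jordan block has size 3, contributing (x + 5)^3

So m_A(x) = (x + 5)^3 = x^3 + 15*x^2 + 75*x + 125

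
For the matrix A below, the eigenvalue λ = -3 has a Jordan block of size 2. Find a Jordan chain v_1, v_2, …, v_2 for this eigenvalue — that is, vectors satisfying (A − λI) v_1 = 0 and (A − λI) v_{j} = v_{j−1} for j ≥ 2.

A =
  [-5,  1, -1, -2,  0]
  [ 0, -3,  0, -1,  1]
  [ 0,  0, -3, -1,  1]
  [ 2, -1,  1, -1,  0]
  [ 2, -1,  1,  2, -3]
A Jordan chain for λ = -3 of length 2:
v_1 = (-2, 0, 0, 2, 2)ᵀ
v_2 = (1, 0, 0, 0, 0)ᵀ

Let N = A − (-3)·I. We want v_2 with N^2 v_2 = 0 but N^1 v_2 ≠ 0; then v_{j-1} := N · v_j for j = 2, …, 2.

Pick v_2 = (1, 0, 0, 0, 0)ᵀ.
Then v_1 = N · v_2 = (-2, 0, 0, 2, 2)ᵀ.

Sanity check: (A − (-3)·I) v_1 = (0, 0, 0, 0, 0)ᵀ = 0. ✓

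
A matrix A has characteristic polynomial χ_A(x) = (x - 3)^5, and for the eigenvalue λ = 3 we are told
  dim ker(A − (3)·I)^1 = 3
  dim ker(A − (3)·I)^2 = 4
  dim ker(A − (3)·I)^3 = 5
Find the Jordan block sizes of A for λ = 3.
Block sizes for λ = 3: [3, 1, 1]

From the dimensions of kernels of powers, the number of Jordan blocks of size at least j is d_j − d_{j−1} where d_j = dim ker(N^j) (with d_0 = 0). Computing the differences gives [3, 1, 1].
The number of blocks of size exactly k is (#blocks of size ≥ k) − (#blocks of size ≥ k + 1), so the partition is: 2 block(s) of size 1, 1 block(s) of size 3.
In nonincreasing order the block sizes are [3, 1, 1].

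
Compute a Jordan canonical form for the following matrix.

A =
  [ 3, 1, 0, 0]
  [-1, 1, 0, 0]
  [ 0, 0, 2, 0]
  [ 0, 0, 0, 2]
J_2(2) ⊕ J_1(2) ⊕ J_1(2)

The characteristic polynomial is
  det(x·I − A) = x^4 - 8*x^3 + 24*x^2 - 32*x + 16 = (x - 2)^4

Eigenvalues and multiplicities (the geometric multiplicity of λ is n − rank(A − λI), which equals the number of Jordan blocks for λ):
  λ = 2: algebraic multiplicity = 4, geometric multiplicity = 3

Determining the block sizes for each eigenvalue:
  λ = 2: 3 blocks summing to 4 forces exactly one block of size 2 and the rest size 1 → block sizes [2, 1, 1]

Assembling the blocks gives a Jordan form
J =
  [2, 1, 0, 0]
  [0, 2, 0, 0]
  [0, 0, 2, 0]
  [0, 0, 0, 2]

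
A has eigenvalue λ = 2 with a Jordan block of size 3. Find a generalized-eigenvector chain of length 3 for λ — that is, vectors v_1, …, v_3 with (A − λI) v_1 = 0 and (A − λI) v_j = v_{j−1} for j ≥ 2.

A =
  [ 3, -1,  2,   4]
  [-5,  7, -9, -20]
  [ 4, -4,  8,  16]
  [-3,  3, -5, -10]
A Jordan chain for λ = 2 of length 3:
v_1 = (2, -6, 0, -2)ᵀ
v_2 = (1, -5, 4, -3)ᵀ
v_3 = (1, 0, 0, 0)ᵀ

Let N = A − (2)·I. We want v_3 with N^3 v_3 = 0 but N^2 v_3 ≠ 0; then v_{j-1} := N · v_j for j = 3, …, 2.

Pick v_3 = (1, 0, 0, 0)ᵀ.
Then v_2 = N · v_3 = (1, -5, 4, -3)ᵀ.
Then v_1 = N · v_2 = (2, -6, 0, -2)ᵀ.

Sanity check: (A − (2)·I) v_1 = (0, 0, 0, 0)ᵀ = 0. ✓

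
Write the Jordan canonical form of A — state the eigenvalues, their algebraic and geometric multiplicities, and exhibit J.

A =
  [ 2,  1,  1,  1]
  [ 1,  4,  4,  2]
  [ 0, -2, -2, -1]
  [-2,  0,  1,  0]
J_3(1) ⊕ J_1(1)

The characteristic polynomial is
  det(x·I − A) = x^4 - 4*x^3 + 6*x^2 - 4*x + 1 = (x - 1)^4

Eigenvalues and multiplicities (the geometric multiplicity of λ is n − rank(A − λI), which equals the number of Jordan blocks for λ):
  λ = 1: algebraic multiplicity = 4, geometric multiplicity = 2

Determining the block sizes for each eigenvalue:
  λ = 1: with am = 4 and gm = 2, the partition is not yet determined (e.g. several partitions of 4 into 2 parts exist). Let N = A − (1)·I. Computing rank(N^1) = 2, rank(N^2) = 1, rank(N^3) = 0; the number of blocks of size ≥ j is rank(N^{j−1}) − rank(N^j), giving [2, 1, 1]. So we have 1 block(s) of size 3, 1 block(s) of size 1 → block sizes [3, 1]

Assembling the blocks gives a Jordan form
J =
  [1, 1, 0, 0]
  [0, 1, 1, 0]
  [0, 0, 1, 0]
  [0, 0, 0, 1]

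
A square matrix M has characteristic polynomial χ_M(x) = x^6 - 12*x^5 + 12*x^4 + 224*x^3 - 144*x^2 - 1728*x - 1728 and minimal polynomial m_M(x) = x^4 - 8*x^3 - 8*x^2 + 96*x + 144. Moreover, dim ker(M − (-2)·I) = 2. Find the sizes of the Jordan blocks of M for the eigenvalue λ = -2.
Block sizes for λ = -2: [2, 1]

Step 1 — from the characteristic polynomial, algebraic multiplicity of λ = -2 is 3. From dim ker(M − (-2)·I) = 2, there are exactly 2 Jordan blocks for λ = -2.
Step 2 — from the minimal polynomial, the factor (x + 2)^2 tells us the largest block for λ = -2 has size 2.
Step 3 — with total size 3, 2 blocks, and largest block 2, the block sizes (in nonincreasing order) are [2, 1].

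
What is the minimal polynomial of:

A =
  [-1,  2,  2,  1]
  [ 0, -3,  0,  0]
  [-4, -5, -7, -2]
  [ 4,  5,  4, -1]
x^3 + 9*x^2 + 27*x + 27

The characteristic polynomial is χ_A(x) = (x + 3)^4, so the eigenvalues are known. The minimal polynomial is
  m_A(x) = Π_λ (x − λ)^{k_λ}
where k_λ is the size of the *largest* Jordan block for λ (equivalently, the smallest k with (A − λI)^k v = 0 for every generalised eigenvector v of λ).

  λ = -3: largest Jordan block has size 3, contributing (x + 3)^3

So m_A(x) = (x + 3)^3 = x^3 + 9*x^2 + 27*x + 27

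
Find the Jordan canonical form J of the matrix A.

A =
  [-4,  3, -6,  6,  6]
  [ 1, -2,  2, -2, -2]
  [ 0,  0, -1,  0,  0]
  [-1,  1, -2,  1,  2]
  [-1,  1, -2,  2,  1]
J_2(-1) ⊕ J_1(-1) ⊕ J_1(-1) ⊕ J_1(-1)

The characteristic polynomial is
  det(x·I − A) = x^5 + 5*x^4 + 10*x^3 + 10*x^2 + 5*x + 1 = (x + 1)^5

Eigenvalues and multiplicities (the geometric multiplicity of λ is n − rank(A − λI), which equals the number of Jordan blocks for λ):
  λ = -1: algebraic multiplicity = 5, geometric multiplicity = 4

Determining the block sizes for each eigenvalue:
  λ = -1: 4 blocks summing to 5 forces exactly one block of size 2 and the rest size 1 → block sizes [2, 1, 1, 1]

Assembling the blocks gives a Jordan form
J =
  [-1,  1,  0,  0,  0]
  [ 0, -1,  0,  0,  0]
  [ 0,  0, -1,  0,  0]
  [ 0,  0,  0, -1,  0]
  [ 0,  0,  0,  0, -1]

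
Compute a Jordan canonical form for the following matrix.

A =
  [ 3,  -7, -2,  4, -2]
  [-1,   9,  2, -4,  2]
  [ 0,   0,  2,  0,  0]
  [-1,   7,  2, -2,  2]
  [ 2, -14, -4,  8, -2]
J_2(2) ⊕ J_1(2) ⊕ J_1(2) ⊕ J_1(2)

The characteristic polynomial is
  det(x·I − A) = x^5 - 10*x^4 + 40*x^3 - 80*x^2 + 80*x - 32 = (x - 2)^5

Eigenvalues and multiplicities (the geometric multiplicity of λ is n − rank(A − λI), which equals the number of Jordan blocks for λ):
  λ = 2: algebraic multiplicity = 5, geometric multiplicity = 4

Determining the block sizes for each eigenvalue:
  λ = 2: 4 blocks summing to 5 forces exactly one block of size 2 and the rest size 1 → block sizes [2, 1, 1, 1]

Assembling the blocks gives a Jordan form
J =
  [2, 1, 0, 0, 0]
  [0, 2, 0, 0, 0]
  [0, 0, 2, 0, 0]
  [0, 0, 0, 2, 0]
  [0, 0, 0, 0, 2]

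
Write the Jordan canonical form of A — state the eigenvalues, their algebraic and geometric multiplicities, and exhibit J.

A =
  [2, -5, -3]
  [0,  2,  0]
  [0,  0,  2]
J_2(2) ⊕ J_1(2)

The characteristic polynomial is
  det(x·I − A) = x^3 - 6*x^2 + 12*x - 8 = (x - 2)^3

Eigenvalues and multiplicities (the geometric multiplicity of λ is n − rank(A − λI), which equals the number of Jordan blocks for λ):
  λ = 2: algebraic multiplicity = 3, geometric multiplicity = 2

Determining the block sizes for each eigenvalue:
  λ = 2: 2 blocks summing to 3 forces exactly one block of size 2 and the rest size 1 → block sizes [2, 1]

Assembling the blocks gives a Jordan form
J =
  [2, 1, 0]
  [0, 2, 0]
  [0, 0, 2]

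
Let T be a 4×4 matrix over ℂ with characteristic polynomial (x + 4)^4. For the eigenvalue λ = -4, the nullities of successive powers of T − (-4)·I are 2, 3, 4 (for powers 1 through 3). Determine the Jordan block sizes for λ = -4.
Block sizes for λ = -4: [3, 1]

From the dimensions of kernels of powers, the number of Jordan blocks of size at least j is d_j − d_{j−1} where d_j = dim ker(N^j) (with d_0 = 0). Computing the differences gives [2, 1, 1].
The number of blocks of size exactly k is (#blocks of size ≥ k) − (#blocks of size ≥ k + 1), so the partition is: 1 block(s) of size 1, 1 block(s) of size 3.
In nonincreasing order the block sizes are [3, 1].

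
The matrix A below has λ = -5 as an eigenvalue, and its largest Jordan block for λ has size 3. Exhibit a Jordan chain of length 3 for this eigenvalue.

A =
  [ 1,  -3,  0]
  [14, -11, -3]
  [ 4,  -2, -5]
A Jordan chain for λ = -5 of length 3:
v_1 = (-6, -12, -4)ᵀ
v_2 = (6, 14, 4)ᵀ
v_3 = (1, 0, 0)ᵀ

Let N = A − (-5)·I. We want v_3 with N^3 v_3 = 0 but N^2 v_3 ≠ 0; then v_{j-1} := N · v_j for j = 3, …, 2.

Pick v_3 = (1, 0, 0)ᵀ.
Then v_2 = N · v_3 = (6, 14, 4)ᵀ.
Then v_1 = N · v_2 = (-6, -12, -4)ᵀ.

Sanity check: (A − (-5)·I) v_1 = (0, 0, 0)ᵀ = 0. ✓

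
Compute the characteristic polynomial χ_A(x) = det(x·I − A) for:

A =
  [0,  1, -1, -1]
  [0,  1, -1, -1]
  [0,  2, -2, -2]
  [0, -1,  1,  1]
x^4

Expanding det(x·I − A) (e.g. by cofactor expansion or by noting that A is similar to its Jordan form J, which has the same characteristic polynomial as A) gives
  χ_A(x) = x^4
which factors as x^4. The eigenvalues (with algebraic multiplicities) are λ = 0 with multiplicity 4.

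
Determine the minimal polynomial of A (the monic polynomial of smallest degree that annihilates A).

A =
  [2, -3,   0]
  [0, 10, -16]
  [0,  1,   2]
x^3 - 14*x^2 + 60*x - 72

The characteristic polynomial is χ_A(x) = (x - 6)^2*(x - 2), so the eigenvalues are known. The minimal polynomial is
  m_A(x) = Π_λ (x − λ)^{k_λ}
where k_λ is the size of the *largest* Jordan block for λ (equivalently, the smallest k with (A − λI)^k v = 0 for every generalised eigenvector v of λ).

  λ = 2: largest Jordan block has size 1, contributing (x − 2)
  λ = 6: largest Jordan block has size 2, contributing (x − 6)^2

So m_A(x) = (x - 6)^2*(x - 2) = x^3 - 14*x^2 + 60*x - 72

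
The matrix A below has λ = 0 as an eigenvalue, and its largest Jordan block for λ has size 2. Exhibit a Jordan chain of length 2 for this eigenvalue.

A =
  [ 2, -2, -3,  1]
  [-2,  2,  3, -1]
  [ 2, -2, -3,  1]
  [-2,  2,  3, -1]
A Jordan chain for λ = 0 of length 2:
v_1 = (2, -2, 2, -2)ᵀ
v_2 = (1, 0, 0, 0)ᵀ

Let N = A − (0)·I. We want v_2 with N^2 v_2 = 0 but N^1 v_2 ≠ 0; then v_{j-1} := N · v_j for j = 2, …, 2.

Pick v_2 = (1, 0, 0, 0)ᵀ.
Then v_1 = N · v_2 = (2, -2, 2, -2)ᵀ.

Sanity check: (A − (0)·I) v_1 = (0, 0, 0, 0)ᵀ = 0. ✓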